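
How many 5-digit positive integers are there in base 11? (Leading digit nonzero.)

Leading digit: 10 options (nonzero). Other 4 digit(s): 11 options each.
Total: 10 x 11^4.

Final answer: 146410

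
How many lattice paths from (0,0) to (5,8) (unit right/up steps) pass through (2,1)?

Paths (0,0)->(2,1): C(3,1) = 3.
Paths (2,1)->(5,8): C(10,7) = 120.
By multiplication principle: 3 x 120.

Final answer: 360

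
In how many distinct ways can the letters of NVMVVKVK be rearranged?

Letters (K:2, M:1, N:1, V:4). Total letters: 8.
Permutations = 8!/(4! x 2!).

Final answer: 840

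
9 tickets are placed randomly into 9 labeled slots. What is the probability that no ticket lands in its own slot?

D(n) = (n-1)(D(n-1) + D(n-2)), D(0)=1, D(1)=0.
Building up: D(2)=1, D(3)=2, D(4)=9, D(5)=44, D(6)=265, D(7)=1854, D(8)=14833, D(9)=133496.
Total arrangements: 9! = 362880.
Probability = D(9)/9! = 16687/45360.

Final answer: D(9)/9! = 133496/362880 = 0.367879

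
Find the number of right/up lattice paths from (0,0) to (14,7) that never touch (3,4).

Total paths to (14,7): C(21,7) = 116280.
Paths through (3,4): C(7,4) x C(14,3) = 12740.
Avoiding (3,4): 116280 - 12740.

Final answer: 103540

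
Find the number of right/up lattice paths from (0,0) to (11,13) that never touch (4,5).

Total paths to (11,13): C(24,13) = 2496144.
Paths through (4,5): C(9,5) x C(15,8) = 810810.
Avoiding (4,5): 2496144 - 810810.

Final answer: 1685334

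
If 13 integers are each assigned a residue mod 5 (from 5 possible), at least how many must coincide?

There are 5 possible values for residue mod 5. With 13 integers and 5 categories, by pigeonhole: ceiling(13/5).

Final answer: 3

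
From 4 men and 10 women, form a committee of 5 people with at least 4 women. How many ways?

Sum over valid woman counts:
C(10,4)C(4,1) = 840
C(10,5)C(4,0) = 252
Total: 840 + 252.

Final answer: 1092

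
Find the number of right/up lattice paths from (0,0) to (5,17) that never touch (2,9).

Total paths to (5,17): C(22,17) = 26334.
Paths through (2,9): C(11,9) x C(11,8) = 9075.
Avoiding (2,9): 26334 - 9075.

Final answer: 17259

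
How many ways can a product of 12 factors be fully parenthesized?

This is counted by the nth Catalan number C_n. Here n = 12 - 1 = 11.
C_n = (2n)!/(n!(n+1)!), so C_{11} = 22!/(11! x 12!) = C(22,11)/12 = 705432/12.

Final answer: C_{11} = 58786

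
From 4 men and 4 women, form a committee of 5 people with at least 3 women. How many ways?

Sum over valid woman counts:
C(4,3)C(4,2) = 24
C(4,4)C(4,1) = 4
Total: 24 + 4.

Final answer: 28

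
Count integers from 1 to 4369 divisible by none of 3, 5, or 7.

|div by 3|=1456, |div by 5|=873, |div by 7|=624.
|div by 3&5|=291, |div by 3&7|=208, |div by 5&7|=124, |div by all|=41.
By inclusion-exclusion, divisible by at least one: 1456+873+624-291-208-124+41 = 2371.
Not divisible by any: 4369 - 2371.

Final answer: 1998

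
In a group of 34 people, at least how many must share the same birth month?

There are 12 possible values for birth month. With 34 people and 12 categories, by pigeonhole: ceiling(34/12).

Final answer: 3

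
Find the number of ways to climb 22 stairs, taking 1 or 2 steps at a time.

Let f(n) be the number of climbs. Removing the last move (1 or 2 steps) gives f(n) = f(n-1) + f(n-2); base cases f(1)=1, f(2)=2.
Computing successive values: f(1)=1, f(2)=2, f(3)=3, f(4)=5, f(5)=8, f(6)=13, f(7)=21, f(8)=34, f(9)=55, f(10)=89, f(11)=144, f(12)=233, f(13)=377, f(14)=610, f(15)=987, f(16)=1597, f(17)=2584, f(18)=4181, f(19)=6765, f(20)=10946, f(21)=17711, f(22)=28657.

Final answer: 28657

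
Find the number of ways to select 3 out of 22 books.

C(22,3) = 22!/(3! x 19!).

Final answer: \binom{22}{3} = 1540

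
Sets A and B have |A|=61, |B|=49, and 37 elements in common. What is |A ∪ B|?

|A union B| = |A| + |B| - |A intersect B| = 61 + 49 - 37.

Final answer: 73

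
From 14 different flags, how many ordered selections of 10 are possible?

P(14,10) = 14!/(14-10)! = 14!/4!.

Final answer: P(14,10) = 3632428800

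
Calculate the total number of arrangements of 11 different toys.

The number of ways to arrange 11 distinct objects is 11!.

Final answer: 11! = 39916800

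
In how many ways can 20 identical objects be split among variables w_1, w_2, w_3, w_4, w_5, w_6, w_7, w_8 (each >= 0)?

Stars and bars with 20 stars and 7 bars:
C(20+8-1, 8-1) = C(27,7).

Final answer: C(27,7) = 888030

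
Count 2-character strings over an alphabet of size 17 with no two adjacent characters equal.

Let g(n) count such strings. g(1) = 17, and each valid string of length n-1 extends in 16 ways (any symbol but the last), so g(n) = 16 g(n-1).
Total: g(2) = 17 x 16^1.

Final answer: 17 x 16^{1} = 272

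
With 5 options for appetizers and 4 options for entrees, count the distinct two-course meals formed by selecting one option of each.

By the multiplication principle: 5 x 4.

Final answer: 20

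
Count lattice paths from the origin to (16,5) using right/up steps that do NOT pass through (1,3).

Total paths to (16,5): C(21,5) = 20349.
Paths through (1,3): C(4,3) x C(17,2) = 544.
Avoiding (1,3): 20349 - 544.

Final answer: 19805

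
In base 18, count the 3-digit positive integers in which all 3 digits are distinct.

The leading digit has 17 choices (anything but zero); the next has 17 (anything but the first), then 16, and so on, one fewer each time.
Total: 17 x 17 x 16.

Final answer: 4624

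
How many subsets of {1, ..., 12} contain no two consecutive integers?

Let a(n) count such subsets of {1, ..., n}. Either n is excluded (a(n-1) ways) or n is included, forcing n-1 out (a(n-2) ways), so a(n) = a(n-1) + a(n-2) with a(1)=2, a(2)=3.
Computing successive values: a(1)=2, a(2)=3, a(3)=5, a(4)=8, a(5)=13, a(6)=21, a(7)=34, a(8)=55, a(9)=89, a(10)=144, a(11)=233, a(12)=377.

Final answer: 377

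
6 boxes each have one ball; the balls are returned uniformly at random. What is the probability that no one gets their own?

Use the recurrence D(n) = (n-1)(D(n-1) + D(n-2)) with D(0)=1, D(1)=0.
Building up: D(2)=1, D(3)=2, D(4)=9, D(5)=44, D(6)=265.
Total arrangements: 6! = 720.
Probability = D(6)/6! = 53/144.

Final answer: D(6)/6! = 265/720 = 0.368056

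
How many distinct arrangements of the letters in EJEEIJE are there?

Letters (E:4, I:1, J:2). Total letters: 7.
Permutations = 7!/(4! x 2!).

Final answer: 105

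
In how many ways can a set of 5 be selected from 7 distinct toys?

C(7,5) = 7!/(5! x (7-5)!).

Final answer: C(7,5) = 21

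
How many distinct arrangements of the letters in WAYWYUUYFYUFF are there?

Letters (A:1, F:3, U:3, W:2, Y:4). Total letters: 13.
Permutations = 13!/(4! x 3! x 3! x 2!).

Final answer: 3603600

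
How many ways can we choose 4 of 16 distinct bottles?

C(16,4) = 16!/(4! x (16-4)!).

Final answer: C(16,4) = 1820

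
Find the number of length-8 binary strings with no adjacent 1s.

Classify by the final bit: ...0 gives a(n-1) strings, ...01 gives a(n-2) strings. Thus a(n) = a(n-1) + a(n-2) with a(1)=2, a(2)=3.
Building up term by term: a(1)=2, a(2)=3, a(3)=5, a(4)=8, a(5)=13, a(6)=21, a(7)=34, a(8)=55.

Final answer: 55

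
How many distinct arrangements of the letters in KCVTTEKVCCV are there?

Letters (C:3, E:1, K:2, T:2, V:3). Total letters: 11.
Permutations = 11!/(3! x 3! x 2! x 2!).

Final answer: 277200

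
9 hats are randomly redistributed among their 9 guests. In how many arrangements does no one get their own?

Use the recurrence D(n) = (n-1)(D(n-1) + D(n-2)) with D(0)=1, D(1)=0.
D(2) = 1 x (0 + 1) = 1
D(3) = 2 x (1 + 0) = 2
D(4) = 3 x (2 + 1) = 9
D(5) = 4 x (9 + 2) = 44
D(6) = 5 x (44 + 9) = 265
D(7) = 6 x (265 + 44) = 1854
D(8) = 7 x (1854 + 265) = 14833
D(9) = 8 x (D(8) + D(7)) = 8 x (14833 + 1854)

Final answer: D(9) = 133496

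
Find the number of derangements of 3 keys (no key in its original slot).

D(n) = (n-1)(D(n-1) + D(n-2)), D(0)=1, D(1)=0.
D(2) = 1 x (0 + 1) = 1
D(3) = 2 x (D(2) + D(1)) = 2 x (1 + 0)

Final answer: D(3) = 2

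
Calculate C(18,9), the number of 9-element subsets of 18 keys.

C(18,9) = 18!/(9! x 9!).

Final answer: \binom{18}{9} = 48620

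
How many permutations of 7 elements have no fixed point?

Use the recurrence D(n) = (n-1)(D(n-1) + D(n-2)) with D(0)=1, D(1)=0.
Building up: D(2)=1, D(3)=2, D(4)=9, D(5)=44, D(6)=265.
D(7) = 6 x (D(6) + D(5)) = 6 x (265 + 44).

Final answer: D(7) = 1854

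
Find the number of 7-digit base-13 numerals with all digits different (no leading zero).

First digit: 12 (nonzero). Second: 12 (not first). Third: 11, etc.
Total: 12 x 12 x 11 x 10 x 9 x 8 x 7.

Final answer: 7983360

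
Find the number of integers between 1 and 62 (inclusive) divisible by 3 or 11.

Multiples of 3: 20. Multiples of 11: 5. Of both (lcm=33): 1.
By inclusion-exclusion: 20 + 5 - 1.

Final answer: 24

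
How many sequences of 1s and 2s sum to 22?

Condition on the final move: it is a 1-step (f(n-1) ways to get there) or a 2-step (f(n-2) ways), so f(n) = f(n-1) + f(n-2), with f(1)=1, f(2)=2.
Computing successive values: f(1)=1, f(2)=2, f(3)=3, f(4)=5, f(5)=8, f(6)=13, f(7)=21, f(8)=34, f(9)=55, f(10)=89, f(11)=144, f(12)=233, f(13)=377, f(14)=610, f(15)=987, f(16)=1597, f(17)=2584, f(18)=4181, f(19)=6765, f(20)=10946, f(21)=17711, f(22)=28657.

Final answer: 28657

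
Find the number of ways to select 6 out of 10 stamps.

C(10,6) = 10!/(6! x (10-6)!).

Final answer: C(10,6) = 210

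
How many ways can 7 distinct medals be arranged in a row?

The number of ways to arrange 7 distinct objects is 7!.

Final answer: 7! = 5040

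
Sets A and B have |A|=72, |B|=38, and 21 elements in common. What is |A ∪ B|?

|A union B| = |A| + |B| - |A intersect B| = 72 + 38 - 21.

Final answer: 89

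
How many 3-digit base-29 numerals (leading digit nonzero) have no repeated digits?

First digit: 28 (nonzero). Second: 28 (not first). Third: 27, etc.
Total: 28 x 28 x 27.

Final answer: 21168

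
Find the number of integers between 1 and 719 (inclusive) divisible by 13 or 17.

Multiples of 13: 55. Multiples of 17: 42. Of both (lcm=221): 3.
By inclusion-exclusion: 55 + 42 - 3.

Final answer: 94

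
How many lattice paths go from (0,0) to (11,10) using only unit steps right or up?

Each path has 11 right steps and 10 up steps in some order (21 steps total).
Choose which 10 of the 21 steps are up: C(21,10).

Final answer: C(21,10) = 352716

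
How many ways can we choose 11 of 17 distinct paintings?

C(17,11) = 17!/(11! x 6!).

Final answer: \binom{17}{11} = 12376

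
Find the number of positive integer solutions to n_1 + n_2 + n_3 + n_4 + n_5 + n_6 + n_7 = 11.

Substitute n'_i = n_i - 1 (so n'_i >= 0). Then sum n'_i = 11 - 7 = 4.
Stars and bars: C(4+7-1, 7-1) = C(10,6).

Final answer: C(10,6) = 210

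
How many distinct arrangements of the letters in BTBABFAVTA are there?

Letters (A:3, B:3, F:1, T:2, V:1). Total letters: 10.
Permutations = 10!/(3! x 3! x 2!).

Final answer: 50400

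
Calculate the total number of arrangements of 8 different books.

The number of ways to arrange 8 distinct objects is 8!.

Final answer: 8! = 40320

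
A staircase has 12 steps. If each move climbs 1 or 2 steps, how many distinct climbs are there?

Let f(n) count the ways. The last step is size 1 or 2, so f(n) = f(n-1) + f(n-2) with f(1)=1, f(2)=2.
Building up term by term: f(1)=1, f(2)=2, f(3)=3, f(4)=5, f(5)=8, f(6)=13, f(7)=21, f(8)=34, f(9)=55, f(10)=89, f(11)=144, f(12)=233.

Final answer: 233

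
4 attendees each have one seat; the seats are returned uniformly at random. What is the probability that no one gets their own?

D(n) = (n-1)(D(n-1) + D(n-2)), D(0)=1, D(1)=0.
Building up: D(2)=1, D(3)=2, D(4)=9.
Total arrangements: 4! = 24.
Probability = D(4)/4! = 3/8.

Final answer: D(4)/4! = 9/24 = 0.375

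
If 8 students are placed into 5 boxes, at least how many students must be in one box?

By the pigeonhole principle: ceiling(8/5).

Final answer: 2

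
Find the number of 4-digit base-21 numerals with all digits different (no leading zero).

First digit: 20 (nonzero). Second: 20 (not first). Third: 19, etc.
Total: 20 x 20 x 19 x 18.

Final answer: 136800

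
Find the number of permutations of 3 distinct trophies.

The number of ways to arrange 3 distinct objects is 3!.

Final answer: 3! = 6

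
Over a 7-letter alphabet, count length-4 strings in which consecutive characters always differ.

First character: 7 choices. Each subsequent: 6 choices (must differ from the previous one).
Total: 7 x 6^3.

Final answer: 7 x 6^{3} = 1512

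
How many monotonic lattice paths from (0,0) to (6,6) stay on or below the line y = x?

Total monotonic paths to (6,6): C(12,6) = 924.
Reflecting each bad path at its first crossing gives a bijection with paths to (5,7): C(12,7) = 792.
Valid Dyck paths: 924 - 792.
(This is the Catalan number C_{6}.)

Final answer: C_{6} = 132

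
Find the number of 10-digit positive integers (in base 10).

First digit: 9 choices (1-9). Each of the remaining 9 digits: 10 choices.
Total: 9 x 10^9.

Final answer: 9000000000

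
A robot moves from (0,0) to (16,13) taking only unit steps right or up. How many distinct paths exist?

Each path has 16 right steps and 13 up steps in some order (29 steps total).
Choose which 13 of the 29 steps are up: C(29,13).

Final answer: C(29,13) = 67863915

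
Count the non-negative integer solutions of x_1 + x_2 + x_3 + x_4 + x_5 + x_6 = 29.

Stars and bars with 29 stars and 5 bars:
C(29+6-1, 6-1) = C(34,5).

Final answer: C(34,5) = 278256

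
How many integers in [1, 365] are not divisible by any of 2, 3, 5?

|div by 2|=182, |div by 3|=121, |div by 5|=73.
|div by 2&3|=60, |div by 2&5|=36, |div by 3&5|=24, |div by all|=12.
By inclusion-exclusion, divisible by at least one: 182+121+73-60-36-24+12 = 268.
Not divisible by any: 365 - 268.

Final answer: 97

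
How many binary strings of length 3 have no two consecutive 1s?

Let a(n) count valid strings. If the last bit is 0 the prefix is any valid string of length n-1; if it is 1 the string must end in 01 with a valid prefix of length n-2. So a(n) = a(n-1) + a(n-2), a(1)=2, a(2)=3.
Building up term by term: a(1)=2, a(2)=3, a(3)=5.

Final answer: 5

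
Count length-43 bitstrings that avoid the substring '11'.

A valid string ends in 0 (append to any length-(n-1) valid string) or in 01 (append to any length-(n-2) valid string), so a(n) = a(n-1) + a(n-2) with a(1)=2, a(2)=3.
Building up term by term: a(1)=2, a(2)=3, a(3)=5, a(4)=8, a(5)=13, a(6)=21, a(7)=34, a(8)=55, a(9)=89, a(10)=144, a(11)=233, a(12)=377, a(13)=610, a(14)=987, a(15)=1597, a(16)=2584, a(17)=4181, a(18)=6765, a(19)=10946, a(20)=17711, a(21)=28657, a(22)=46368, a(23)=75025, a(24)=121393, a(25)=196418, a(26)=317811, a(27)=514229, a(28)=832040, a(29)=1346269, a(30)=2178309, a(31)=3524578, a(32)=5702887, a(33)=9227465, a(34)=14930352, a(35)=24157817, a(36)=39088169, a(37)=63245986, a(38)=102334155, a(39)=165580141, a(40)=267914296, a(41)=433494437, a(42)=701408733, a(43)=1134903170.

Final answer: 1134903170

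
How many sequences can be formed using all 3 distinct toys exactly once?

The number of ways to arrange 3 distinct objects is 3!.

Final answer: 3! = 6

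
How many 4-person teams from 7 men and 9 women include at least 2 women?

Sum over valid woman counts:
C(9,2)C(7,2) = 756
C(9,3)C(7,1) = 588
C(9,4)C(7,0) = 126
Total: 756 + 588 + 126.

Final answer: 1470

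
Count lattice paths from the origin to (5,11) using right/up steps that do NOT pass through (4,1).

Total paths to (5,11): C(16,11) = 4368.
Paths through (4,1): C(5,1) x C(11,10) = 55.
Avoiding (4,1): 4368 - 55.

Final answer: 4313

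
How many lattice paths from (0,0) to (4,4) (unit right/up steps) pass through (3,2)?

Paths (0,0)->(3,2): C(5,2) = 10.
Paths (3,2)->(4,4): C(3,2) = 3.
By multiplication principle: 10 x 3.

Final answer: 30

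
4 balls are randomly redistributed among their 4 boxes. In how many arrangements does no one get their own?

Use the recurrence D(n) = (n-1)(D(n-1) + D(n-2)) with D(0)=1, D(1)=0.
D(2) = 1 x (0 + 1) = 1
D(3) = 2 x (1 + 0) = 2
D(4) = 3 x (D(3) + D(2)) = 3 x (2 + 1)

Final answer: D(4) = 9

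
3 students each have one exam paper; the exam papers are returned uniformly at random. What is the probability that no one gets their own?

Derangements satisfy D(n) = (n-1)(D(n-1) + D(n-2)), starting from D(0)=1, D(1)=0.
Building up: D(2)=1, D(3)=2.
Total arrangements: 3! = 6.
Probability = D(3)/3! = 1/3.

Final answer: D(3)/3! = 2/6 = 0.333333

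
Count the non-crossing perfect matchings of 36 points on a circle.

The structures are counted by the Catalan number C_n. Here n = 36/2 = 18.
Using C_0 = 1 and C_(k+1) = C_k x 2(2k+1)/(k+2), build up term by term: C_1=1, C_2=2, C_3=5, C_4=14, C_5=42, C_6=132, C_7=429, C_8=1430, C_9=4862, C_10=16796, C_11=58786, C_12=208012, C_13=742900, C_14=2674440, C_15=9694845, C_16=35357670, C_17=129644790, C_18=477638700.

Final answer: C_{18} = 477638700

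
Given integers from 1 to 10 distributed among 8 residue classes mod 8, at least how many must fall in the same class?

By pigeonhole with 10 objects and 8 categories: ceiling(10/8).

Final answer: 2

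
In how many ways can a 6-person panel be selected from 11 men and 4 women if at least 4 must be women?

Sum over valid woman counts:
C(4,4)C(11,2).

Final answer: 55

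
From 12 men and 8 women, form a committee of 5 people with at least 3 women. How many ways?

Sum over valid woman counts:
C(8,3)C(12,2) = 3696
C(8,4)C(12,1) = 840
C(8,5)C(12,0) = 56
Total: 3696 + 840 + 56.

Final answer: 4592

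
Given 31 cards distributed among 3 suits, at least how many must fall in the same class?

By pigeonhole with 31 objects and 3 categories: ceiling(31/3).

Final answer: 11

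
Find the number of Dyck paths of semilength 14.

Total monotonic paths to (14,14): C(28,14) = 40116600.
Paths that cross above y=x (reflection bijection): C(28,15) = 37442160.
Valid Dyck paths: 40116600 - 37442160.
(This is the Catalan number C_{14}.)

Final answer: C_{14} = 2674440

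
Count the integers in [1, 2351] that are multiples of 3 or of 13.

Multiples of 3: 783. Multiples of 13: 180. Of both (lcm=39): 60.
By inclusion-exclusion: 783 + 180 - 60.

Final answer: 903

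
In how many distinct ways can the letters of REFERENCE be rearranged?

Letters (C:1, E:4, F:1, N:1, R:2). Total letters: 9.
Permutations = 9!/(4! x 2!).

Final answer: 7560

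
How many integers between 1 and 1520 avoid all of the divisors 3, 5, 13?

|div by 3|=506, |div by 5|=304, |div by 13|=116.
|div by 3&5|=101, |div by 3&13|=38, |div by 5&13|=23, |div by all|=7.
By inclusion-exclusion, divisible by at least one: 506+304+116-101-38-23+7 = 771.
Not divisible by any: 1520 - 771.

Final answer: 749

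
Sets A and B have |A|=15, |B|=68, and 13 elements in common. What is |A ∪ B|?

|A union B| = |A| + |B| - |A intersect B| = 15 + 68 - 13.

Final answer: 70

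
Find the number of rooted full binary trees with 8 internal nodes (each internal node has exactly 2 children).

This is counted by the nth Catalan number C_n. Here n = 8.
C_n = C(2n,n)/(n+1), so C_{8} = C(16,8)/9 = 12870/9.

Final answer: C_{8} = 1430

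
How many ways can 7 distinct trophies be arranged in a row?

The number of ways to arrange 7 distinct objects is 7!.

Final answer: 7! = 5040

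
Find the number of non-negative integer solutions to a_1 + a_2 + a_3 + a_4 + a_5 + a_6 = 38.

Stars and bars with 38 stars and 5 bars:
C(38+6-1, 6-1) = C(43,5).

Final answer: C(43,5) = 962598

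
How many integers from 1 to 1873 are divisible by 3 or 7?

Multiples of 3: 624. Multiples of 7: 267. Of both (lcm=21): 89.
By inclusion-exclusion: 624 + 267 - 89.

Final answer: 802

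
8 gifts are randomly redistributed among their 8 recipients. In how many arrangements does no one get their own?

D(n) = (n-1)(D(n-1) + D(n-2)), D(0)=1, D(1)=0.
D(2) = 1 x (0 + 1) = 1
D(3) = 2 x (1 + 0) = 2
D(4) = 3 x (2 + 1) = 9
D(5) = 4 x (9 + 2) = 44
D(6) = 5 x (44 + 9) = 265
D(7) = 6 x (265 + 44) = 1854
D(8) = 7 x (D(7) + D(6)) = 7 x (1854 + 265)

Final answer: D(8) = 14833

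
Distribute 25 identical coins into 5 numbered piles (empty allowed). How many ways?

Stars and bars: C(n+k-1, k-1) = C(29,4).

Final answer: C(29,4) = 23751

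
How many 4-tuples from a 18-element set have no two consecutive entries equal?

First character: 18 choices. Each subsequent: 17 choices (must differ from the previous one).
Total: 18 x 17^3.

Final answer: 18 x 17^{3} = 88434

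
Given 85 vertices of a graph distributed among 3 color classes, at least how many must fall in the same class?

By pigeonhole with 85 objects and 3 categories: ceiling(85/3).

Final answer: 29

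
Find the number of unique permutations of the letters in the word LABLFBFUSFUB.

Letters (A:1, B:3, F:3, L:2, S:1, U:2). Total letters: 12.
Permutations = 12!/(3! x 3! x 2! x 2!).

Final answer: 3326400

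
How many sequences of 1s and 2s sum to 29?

Condition on the final move: it is a 1-step (f(n-1) ways to get there) or a 2-step (f(n-2) ways), so f(n) = f(n-1) + f(n-2), with f(1)=1, f(2)=2.
Building up term by term: f(1)=1, f(2)=2, f(3)=3, f(4)=5, f(5)=8, f(6)=13, f(7)=21, f(8)=34, f(9)=55, f(10)=89, f(11)=144, f(12)=233, f(13)=377, f(14)=610, f(15)=987, f(16)=1597, f(17)=2584, f(18)=4181, f(19)=6765, f(20)=10946, f(21)=17711, f(22)=28657, f(23)=46368, f(24)=75025, f(25)=121393, f(26)=196418, f(27)=317811, f(28)=514229, f(29)=832040.

Final answer: 832040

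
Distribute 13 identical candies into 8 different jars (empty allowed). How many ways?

Stars and bars: C(n+k-1, k-1) = C(20,7).

Final answer: C(20,7) = 77520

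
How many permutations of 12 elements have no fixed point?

D(n) = (n-1)(D(n-1) + D(n-2)), D(0)=1, D(1)=0.
D(2) = 1 x (0 + 1) = 1
D(3) = 2 x (1 + 0) = 2
D(4) = 3 x (2 + 1) = 9
D(5) = 4 x (9 + 2) = 44
D(6) = 5 x (44 + 9) = 265
D(7) = 6 x (265 + 44) = 1854
D(8) = 7 x (1854 + 265) = 14833
D(9) = 8 x (14833 + 1854) = 133496
D(10) = 9 x (133496 + 14833) = 1334961
D(11) = 10 x (1334961 + 133496) = 14684570
D(12) = 11 x (D(11) + D(10)) = 11 x (14684570 + 1334961)

Final answer: D(12) = 176214841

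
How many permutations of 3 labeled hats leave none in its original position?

Derangements satisfy D(n) = (n-1)(D(n-1) + D(n-2)), starting from D(0)=1, D(1)=0.
D(2) = 1 x (0 + 1) = 1
D(3) = 2 x (D(2) + D(1)) = 2 x (1 + 0)

Final answer: D(3) = 2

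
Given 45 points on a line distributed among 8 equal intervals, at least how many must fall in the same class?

By pigeonhole with 45 objects and 8 categories: ceiling(45/8).

Final answer: 6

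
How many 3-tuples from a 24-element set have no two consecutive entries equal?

Let g(n) count such strings. g(1) = 24, and each valid string of length n-1 extends in 23 ways (any symbol but the last), so g(n) = 23 g(n-1).
Total: g(3) = 24 x 23^2.

Final answer: 24 x 23^{2} = 12696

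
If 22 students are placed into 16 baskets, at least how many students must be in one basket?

By the pigeonhole principle: ceiling(22/16).

Final answer: 2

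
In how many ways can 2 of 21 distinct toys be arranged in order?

P(21,2) = 21!/(21-2)! = 21!/19!.

Final answer: P(21,2) = 420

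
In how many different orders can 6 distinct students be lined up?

The number of ways to arrange 6 distinct objects is 6!.

Final answer: 6! = 720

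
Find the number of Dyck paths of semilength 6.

Total monotonic paths to (6,6): C(12,6) = 924.
Paths that cross above y=x (reflection bijection): C(12,7) = 792.
Valid Dyck paths: 924 - 792.
(Check: C(12,6) - C(12,7) = C(12,6)/7, the Catalan number C_{6}.)

Final answer: C_{6} = 132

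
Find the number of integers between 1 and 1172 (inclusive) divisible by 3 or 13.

Multiples of 3: 390. Multiples of 13: 90. Of both (lcm=39): 30.
By inclusion-exclusion: 390 + 90 - 30.

Final answer: 450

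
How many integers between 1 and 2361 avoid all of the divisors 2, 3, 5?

|div by 2|=1180, |div by 3|=787, |div by 5|=472.
|div by 2&3|=393, |div by 2&5|=236, |div by 3&5|=157, |div by all|=78.
By inclusion-exclusion, divisible by at least one: 1180+787+472-393-236-157+78 = 1731.
Not divisible by any: 2361 - 1731.

Final answer: 630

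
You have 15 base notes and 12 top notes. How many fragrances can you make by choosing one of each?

By the multiplication principle: 15 x 12.

Final answer: 180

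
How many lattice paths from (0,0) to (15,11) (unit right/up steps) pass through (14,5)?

Paths (0,0)->(14,5): C(19,5) = 11628.
Paths (14,5)->(15,11): C(7,6) = 7.
By multiplication principle: 11628 x 7.

Final answer: 81396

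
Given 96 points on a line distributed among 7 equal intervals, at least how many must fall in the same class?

By pigeonhole with 96 objects and 7 categories: ceiling(96/7).

Final answer: 14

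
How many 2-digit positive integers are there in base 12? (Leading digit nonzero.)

These are the integers in [12^1, 12^2), so the count is 12^2 - 12^1 = 11 x 12^1.

Final answer: 132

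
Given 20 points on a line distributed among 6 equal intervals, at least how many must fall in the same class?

By pigeonhole with 20 objects and 6 categories: ceiling(20/6).

Final answer: 4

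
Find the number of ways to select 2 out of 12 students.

C(12,2) = 12!/(2! x (12-2)!).

Final answer: C(12,2) = 66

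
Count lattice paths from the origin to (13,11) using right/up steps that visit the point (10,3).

Paths (0,0)->(10,3): C(13,3) = 286.
Paths (10,3)->(13,11): C(11,8) = 165.
By multiplication principle: 286 x 165.

Final answer: 47190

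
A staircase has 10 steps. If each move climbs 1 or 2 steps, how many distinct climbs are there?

Let f(n) count the ways. The last step is size 1 or 2, so f(n) = f(n-1) + f(n-2) with f(1)=1, f(2)=2.
Computing successive values: f(1)=1, f(2)=2, f(3)=3, f(4)=5, f(5)=8, f(6)=13, f(7)=21, f(8)=34, f(9)=55, f(10)=89.

Final answer: 89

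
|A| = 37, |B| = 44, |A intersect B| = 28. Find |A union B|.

|A union B| = |A| + |B| - |A intersect B| = 37 + 44 - 28.

Final answer: 53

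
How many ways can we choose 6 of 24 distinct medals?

C(24,6) = 24!/(6! x (24-6)!).

Final answer: C(24,6) = 134596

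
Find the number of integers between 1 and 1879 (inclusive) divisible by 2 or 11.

Multiples of 2: 939. Multiples of 11: 170. Of both (lcm=22): 85.
By inclusion-exclusion: 939 + 170 - 85.

Final answer: 1024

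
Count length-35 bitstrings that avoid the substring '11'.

Classify by the final bit: ...0 gives a(n-1) strings, ...01 gives a(n-2) strings. Thus a(n) = a(n-1) + a(n-2) with a(1)=2, a(2)=3.
Building up term by term: a(1)=2, a(2)=3, a(3)=5, a(4)=8, a(5)=13, a(6)=21, a(7)=34, a(8)=55, a(9)=89, a(10)=144, a(11)=233, a(12)=377, a(13)=610, a(14)=987, a(15)=1597, a(16)=2584, a(17)=4181, a(18)=6765, a(19)=10946, a(20)=17711, a(21)=28657, a(22)=46368, a(23)=75025, a(24)=121393, a(25)=196418, a(26)=317811, a(27)=514229, a(28)=832040, a(29)=1346269, a(30)=2178309, a(31)=3524578, a(32)=5702887, a(33)=9227465, a(34)=14930352, a(35)=24157817.

Final answer: 24157817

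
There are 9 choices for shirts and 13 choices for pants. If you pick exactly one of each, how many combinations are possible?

By the multiplication principle: 9 x 13.

Final answer: 117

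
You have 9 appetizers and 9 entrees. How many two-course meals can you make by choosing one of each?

By the multiplication principle: 9 x 9.

Final answer: 81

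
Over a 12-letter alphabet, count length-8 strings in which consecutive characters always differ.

Let g(n) count such strings. g(1) = 12, and each valid string of length n-1 extends in 11 ways (any symbol but the last), so g(n) = 11 g(n-1).
Total: g(8) = 12 x 11^7.

Final answer: 12 x 11^{7} = 233846052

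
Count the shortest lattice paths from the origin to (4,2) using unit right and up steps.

Each path has 4 right steps and 2 up steps in some order (6 steps total).
Choose which 2 of the 6 steps are up: C(6,2).

Final answer: C(6,2) = 15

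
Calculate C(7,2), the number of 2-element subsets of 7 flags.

C(7,2) = 7!/(2! x (7-2)!).

Final answer: C(7,2) = 21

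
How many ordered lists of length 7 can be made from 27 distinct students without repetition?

P(27,7) = 27!/(27-7)! = 27!/20!.

Final answer: P(27,7) = 4475671200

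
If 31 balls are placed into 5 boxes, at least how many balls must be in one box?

By the pigeonhole principle: ceiling(31/5).

Final answer: 7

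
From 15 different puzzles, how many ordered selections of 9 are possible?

P(15,9) = 15!/(15-9)! = 15!/6!.

Final answer: P(15,9) = 1816214400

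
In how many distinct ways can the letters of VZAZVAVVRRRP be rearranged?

Letters (A:2, P:1, R:3, V:4, Z:2). Total letters: 12.
Permutations = 12!/(4! x 3! x 2! x 2!).

Final answer: 831600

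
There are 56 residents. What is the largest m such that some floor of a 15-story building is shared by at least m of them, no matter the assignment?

There are 15 possible values for floor of a 15-story building. With 56 residents and 15 categories, by pigeonhole: ceiling(56/15).

Final answer: 4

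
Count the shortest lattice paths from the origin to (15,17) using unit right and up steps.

Each path has 15 right steps and 17 up steps in some order (32 steps total).
Choose which 17 of the 32 steps are up: C(32,17).

Final answer: C(32,17) = 565722720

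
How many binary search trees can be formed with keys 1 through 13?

This is counted by the nth Catalan number C_n. Here n = 13.
C_n = (2n)!/(n!(n+1)!), so C_{13} = 26!/(13! x 14!) = C(26,13)/14 = 10400600/14.

Final answer: C_{13} = 742900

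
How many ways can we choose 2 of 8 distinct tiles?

C(8,2) = 8!/(2! x (8-2)!).

Final answer: C(8,2) = 28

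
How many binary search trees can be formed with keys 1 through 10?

This is a standard Catalan-number count: the answer is C_n. Here n = 10.
Using C_0 = 1 and C_(k+1) = C_k x 2(2k+1)/(k+2), build up term by term: C_1=1, C_2=2, C_3=5, C_4=14, C_5=42, C_6=132, C_7=429, C_8=1430, C_9=4862, C_10=16796.

Final answer: C_{10} = 16796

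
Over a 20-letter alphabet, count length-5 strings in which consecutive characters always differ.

Let g(n) count such strings. g(1) = 20, and each valid string of length n-1 extends in 19 ways (any symbol but the last), so g(n) = 19 g(n-1).
Total: g(5) = 20 x 19^4.

Final answer: 20 x 19^{4} = 2606420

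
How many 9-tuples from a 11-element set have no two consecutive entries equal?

Let g(n) count such strings. g(1) = 11, and each valid string of length n-1 extends in 10 ways (any symbol but the last), so g(n) = 10 g(n-1).
Total: g(9) = 11 x 10^8.

Final answer: 11 x 10^{8} = 1100000000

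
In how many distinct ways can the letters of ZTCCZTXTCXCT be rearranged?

Letters (C:4, T:4, X:2, Z:2). Total letters: 12.
Permutations = 12!/(4! x 4! x 2! x 2!).

Final answer: 207900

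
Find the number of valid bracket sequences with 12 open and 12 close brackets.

The structures are counted by the Catalan number C_n. Here n = 12 (pairs).
C_n = C(2n,n) - C(2n,n+1), so C_{12} = C(24,12) - C(24,13) = 2704156 - 2496144.

Final answer: C_{12} = 208012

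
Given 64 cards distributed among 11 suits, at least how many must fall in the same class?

By pigeonhole with 64 objects and 11 categories: ceiling(64/11).

Final answer: 6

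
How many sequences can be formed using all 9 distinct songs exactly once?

The number of ways to arrange 9 distinct objects is 9!.

Final answer: 9! = 362880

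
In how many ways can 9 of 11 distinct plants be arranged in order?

P(11,9) = 11!/(11-9)! = 11!/2!.

Final answer: P(11,9) = 19958400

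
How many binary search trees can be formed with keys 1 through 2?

This is a standard Catalan-number count: the answer is C_n. Here n = 2.
C_n = C(2n,n) - C(2n,n+1), so C_{2} = C(4,2) - C(4,3) = 6 - 4.

Final answer: C_{2} = 2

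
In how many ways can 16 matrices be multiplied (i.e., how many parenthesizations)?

This is a standard Catalan-number count: the answer is C_n. Here n = 16 - 1 = 15.
C_n = C(2n,n)/(n+1), so C_{15} = C(30,15)/16 = 155117520/16.

Final answer: C_{15} = 9694845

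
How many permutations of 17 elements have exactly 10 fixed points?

Choose which 10 elements are fixed: C(17,10) = 19448.
Derange the remaining 7 using D(j) = (j-1)(D(j-1) + D(j-2)), D(0)=1, D(1)=0: D(2)=1, D(3)=2, D(4)=9, D(5)=44, D(6)=265, D(7)=1854.
Total: 19448 x 1854.

Final answer: C(17,10) D(7) = 36056592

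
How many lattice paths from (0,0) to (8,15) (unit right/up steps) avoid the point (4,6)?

Total paths to (8,15): C(23,15) = 490314.
Paths through (4,6): C(10,6) x C(13,9) = 150150.
Avoiding (4,6): 490314 - 150150.

Final answer: 340164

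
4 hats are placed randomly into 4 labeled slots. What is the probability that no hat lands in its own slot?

Use the recurrence D(n) = (n-1)(D(n-1) + D(n-2)) with D(0)=1, D(1)=0.
Building up: D(2)=1, D(3)=2, D(4)=9.
Total arrangements: 4! = 24.
Probability = D(4)/4! = 3/8.

Final answer: D(4)/4! = 9/24 = 0.375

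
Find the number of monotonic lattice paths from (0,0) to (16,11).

Each path has 16 right steps and 11 up steps in some order (27 steps total).
Choose which 11 of the 27 steps are up: C(27,11).

Final answer: C(27,11) = 13037895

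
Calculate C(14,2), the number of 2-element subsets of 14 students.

C(14,2) = 14!/(2! x (14-2)!).

Final answer: C(14,2) = 91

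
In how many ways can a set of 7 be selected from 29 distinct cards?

C(29,7) = 29!/(7! x 22!).

Final answer: \binom{29}{7} = 1560780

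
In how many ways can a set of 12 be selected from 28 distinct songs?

C(28,12) = 28!/(12! x 16!).

Final answer: \binom{28}{12} = 30421755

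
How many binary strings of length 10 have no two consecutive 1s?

A valid string ends in 0 (append to any length-(n-1) valid string) or in 01 (append to any length-(n-2) valid string), so a(n) = a(n-1) + a(n-2) with a(1)=2, a(2)=3.
Building up term by term: a(1)=2, a(2)=3, a(3)=5, a(4)=8, a(5)=13, a(6)=21, a(7)=34, a(8)=55, a(9)=89, a(10)=144.

Final answer: 144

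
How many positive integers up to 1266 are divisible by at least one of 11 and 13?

Multiples of 11: 115. Multiples of 13: 97. Of both (lcm=143): 8.
By inclusion-exclusion: 115 + 97 - 8.

Final answer: 204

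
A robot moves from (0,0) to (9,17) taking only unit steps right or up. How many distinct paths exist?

Each path has 9 right steps and 17 up steps in some order (26 steps total).
Choose which 17 of the 26 steps are up: C(26,17).

Final answer: C(26,17) = 3124550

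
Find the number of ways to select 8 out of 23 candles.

C(23,8) = 23!/(8! x (23-8)!).

Final answer: C(23,8) = 490314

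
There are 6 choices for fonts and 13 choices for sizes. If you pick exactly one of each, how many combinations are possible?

By the multiplication principle: 6 x 13.

Final answer: 78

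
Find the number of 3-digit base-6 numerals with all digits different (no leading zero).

First digit: 5 (nonzero). Second: 5 (not first). Third: 4, etc.
Total: 5 x 5 x 4.

Final answer: 100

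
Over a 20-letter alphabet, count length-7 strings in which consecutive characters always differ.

First character: 20 choices. Each subsequent: 19 choices (must differ from the previous one).
Total: 20 x 19^6.

Final answer: 20 x 19^{6} = 940917620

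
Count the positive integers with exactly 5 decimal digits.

First digit: 9 choices (1-9). Each of the remaining 4 digits: 10 choices.
Total: 9 x 10^4.

Final answer: 90000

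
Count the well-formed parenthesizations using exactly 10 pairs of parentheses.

This is counted by the nth Catalan number C_n. Here n = 10 (pairs).
C_n = C(2n,n)/(n+1), so C_{10} = C(20,10)/11 = 184756/11.

Final answer: C_{10} = 16796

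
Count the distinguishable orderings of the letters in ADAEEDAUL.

Letters (A:3, D:2, E:2, L:1, U:1). Total letters: 9.
Permutations = 9!/(3! x 2! x 2!).

Final answer: 15120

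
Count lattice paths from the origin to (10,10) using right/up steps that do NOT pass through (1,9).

Total paths to (10,10): C(20,10) = 184756.
Paths through (1,9): C(10,9) x C(10,1) = 100.
Avoiding (1,9): 184756 - 100.

Final answer: 184656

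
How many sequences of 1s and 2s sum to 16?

Let f(n) count the ways. The last step is size 1 or 2, so f(n) = f(n-1) + f(n-2) with f(1)=1, f(2)=2.
Building up term by term: f(1)=1, f(2)=2, f(3)=3, f(4)=5, f(5)=8, f(6)=13, f(7)=21, f(8)=34, f(9)=55, f(10)=89, f(11)=144, f(12)=233, f(13)=377, f(14)=610, f(15)=987, f(16)=1597.

Final answer: 1597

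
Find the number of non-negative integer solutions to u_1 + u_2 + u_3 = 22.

Stars and bars with 22 stars and 2 bars:
C(22+3-1, 3-1) = C(24,2).

Final answer: C(24,2) = 276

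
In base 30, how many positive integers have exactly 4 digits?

Leading digit: 29 options (nonzero). Other 3 digit(s): 30 options each.
Total: 29 x 30^3.

Final answer: 783000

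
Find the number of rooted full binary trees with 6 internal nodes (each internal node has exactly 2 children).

This is a standard Catalan-number count: the answer is C_n. Here n = 6.
Using C_0 = 1 and C_(k+1) = C_k x 2(2k+1)/(k+2), build up term by term: C_1=1, C_2=2, C_3=5, C_4=14, C_5=42, C_6=132.

Final answer: C_{6} = 132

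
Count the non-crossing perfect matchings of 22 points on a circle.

The structures are counted by the Catalan number C_n. Here n = 22/2 = 11.
C_n = C(2n,n) - C(2n,n+1), so C_{11} = C(22,11) - C(22,12) = 705432 - 646646.

Final answer: C_{11} = 58786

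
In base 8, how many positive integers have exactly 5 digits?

In base 8, the leading digit has 7 choices (1..7); each of the remaining 4 digits has 8 choices.
Total: 7 x 8^4.

Final answer: 28672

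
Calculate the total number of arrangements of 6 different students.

The number of ways to arrange 6 distinct objects is 6!.

Final answer: 6! = 720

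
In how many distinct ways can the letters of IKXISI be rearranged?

Letters (I:3, K:1, S:1, X:1). Total letters: 6.
Permutations = 6!/(3!).

Final answer: 120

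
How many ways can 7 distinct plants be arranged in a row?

The number of ways to arrange 7 distinct objects is 7!.

Final answer: 7! = 5040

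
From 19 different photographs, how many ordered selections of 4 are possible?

P(19,4) = 19!/(19-4)! = 19!/15!.

Final answer: P(19,4) = 93024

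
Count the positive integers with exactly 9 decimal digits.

First digit: 9 choices (1-9). Each of the remaining 8 digits: 10 choices.
Total: 9 x 10^8.

Final answer: 900000000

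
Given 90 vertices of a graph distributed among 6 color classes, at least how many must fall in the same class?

By pigeonhole with 90 objects and 6 categories: ceiling(90/6).

Final answer: 15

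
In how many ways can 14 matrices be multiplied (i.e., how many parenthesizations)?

This is counted by the nth Catalan number C_n. Here n = 14 - 1 = 13.
C_n = (2n)!/(n!(n+1)!), so C_{13} = 26!/(13! x 14!) = C(26,13)/14 = 10400600/14.

Final answer: C_{13} = 742900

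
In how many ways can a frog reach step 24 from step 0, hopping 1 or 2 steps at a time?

Let f(n) count the ways. The last step is size 1 or 2, so f(n) = f(n-1) + f(n-2) with f(1)=1, f(2)=2.
Computing successive values: f(1)=1, f(2)=2, f(3)=3, f(4)=5, f(5)=8, f(6)=13, f(7)=21, f(8)=34, f(9)=55, f(10)=89, f(11)=144, f(12)=233, f(13)=377, f(14)=610, f(15)=987, f(16)=1597, f(17)=2584, f(18)=4181, f(19)=6765, f(20)=10946, f(21)=17711, f(22)=28657, f(23)=46368, f(24)=75025.

Final answer: 75025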